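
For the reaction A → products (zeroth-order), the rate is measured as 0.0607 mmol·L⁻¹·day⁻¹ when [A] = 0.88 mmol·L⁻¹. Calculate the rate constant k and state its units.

0.0607 mmol·L⁻¹·day⁻¹

Step 1: For a zeroth-order reaction, rate = k (independent of concentration).
Step 2: k = rate = 0.0607 mmol·L⁻¹·day⁻¹.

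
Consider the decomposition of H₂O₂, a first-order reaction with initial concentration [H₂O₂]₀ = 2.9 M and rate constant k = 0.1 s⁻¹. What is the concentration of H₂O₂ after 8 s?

1.303 M

Step 1: For a first-order reaction: [H₂O₂] = [H₂O₂]₀ × e^(-kt)
Step 2: [H₂O₂] = 2.9 × e^(-0.1 × 8)
Step 3: [H₂O₂] = 2.9 × e^(-0.8)
Step 4: [H₂O₂] = 2.9 × 0.449329 = 1.303 M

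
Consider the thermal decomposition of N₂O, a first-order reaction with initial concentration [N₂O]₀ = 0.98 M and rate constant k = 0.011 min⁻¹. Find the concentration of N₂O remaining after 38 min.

0.6452 M

Step 1: For a first-order reaction: [N₂O] = [N₂O]₀ × e^(-kt)
Step 2: [N₂O] = 0.98 × e^(-0.011 × 38)
Step 3: [N₂O] = 0.98 × e^(-0.418)
Step 4: [N₂O] = 0.98 × 0.658362 = 0.6452 M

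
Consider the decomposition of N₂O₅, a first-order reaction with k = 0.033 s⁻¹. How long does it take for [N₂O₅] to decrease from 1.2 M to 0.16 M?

61.06 s

Step 1: For first-order: t = ln([N₂O₅]₀/[N₂O₅])/k
Step 2: t = ln(1.2/0.16)/0.033
Step 3: t = ln(7.5)/0.033
Step 4: t = 2.015/0.033 = 61.06 s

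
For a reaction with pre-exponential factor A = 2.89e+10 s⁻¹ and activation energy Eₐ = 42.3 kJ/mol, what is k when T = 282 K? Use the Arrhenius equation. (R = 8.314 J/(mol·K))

4.22e+02 s⁻¹

Step 1: Use the Arrhenius equation: k = A × exp(-Eₐ/RT)
Step 2: Convert Eₐ to J/mol: 42.3 kJ/mol = 42300 J/mol
Step 3: Calculate the exponent: -Eₐ/(RT) = -42300/(8.314 × 282) = -18.04186
Step 4: k = 2.89e+10 × exp(-18.04186)
Step 5: k = 2.89e+10 × 1.46056e-08 = 4.2210e+02 s⁻¹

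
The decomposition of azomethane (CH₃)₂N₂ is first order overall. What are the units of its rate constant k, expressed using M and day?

day⁻¹

Step 1: For overall order n, rate = k × (concentration)^n.
Step 2: Rate has units M·day⁻¹; concentration term has units M^1.
Step 3: k = rate / (concentration)^n, so units of k = M^(1-1)·day⁻¹ = day⁻¹.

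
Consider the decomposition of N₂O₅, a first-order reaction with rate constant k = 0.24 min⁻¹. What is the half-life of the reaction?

2.888 min

Step 1: For a first-order reaction, t₁/₂ = ln(2)/k
Step 2: t₁/₂ = ln(2)/0.24
Step 3: t₁/₂ = 0.6931/0.24 = 2.888 min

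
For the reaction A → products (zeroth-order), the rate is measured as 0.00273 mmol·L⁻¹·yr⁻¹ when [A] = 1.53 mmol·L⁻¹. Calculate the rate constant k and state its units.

0.00273 mmol·L⁻¹·yr⁻¹

Step 1: For a zeroth-order reaction, rate = k (independent of concentration).
Step 2: k = rate = 0.00273 mmol·L⁻¹·yr⁻¹.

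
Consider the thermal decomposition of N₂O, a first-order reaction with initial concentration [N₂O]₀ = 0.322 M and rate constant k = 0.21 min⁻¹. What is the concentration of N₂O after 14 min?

0.01702 M

Step 1: For a first-order reaction: [N₂O] = [N₂O]₀ × e^(-kt)
Step 2: [N₂O] = 0.322 × e^(-0.21 × 14)
Step 3: [N₂O] = 0.322 × e^(-2.94)
Step 4: [N₂O] = 0.322 × 0.0528657 = 0.01702 M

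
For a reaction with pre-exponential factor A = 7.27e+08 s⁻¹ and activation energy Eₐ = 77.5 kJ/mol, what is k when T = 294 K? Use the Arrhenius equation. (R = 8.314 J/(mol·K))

1.24e-05 s⁻¹

Step 1: Use the Arrhenius equation: k = A × exp(-Eₐ/RT)
Step 2: Convert Eₐ to J/mol: 77.5 kJ/mol = 77500 J/mol
Step 3: Calculate the exponent: -Eₐ/(RT) = -77500/(8.314 × 294) = -31.70621
Step 4: k = 7.27e+08 × exp(-31.70621)
Step 5: k = 7.27e+08 × 1.69890e-14 = 1.2351e-05 s⁻¹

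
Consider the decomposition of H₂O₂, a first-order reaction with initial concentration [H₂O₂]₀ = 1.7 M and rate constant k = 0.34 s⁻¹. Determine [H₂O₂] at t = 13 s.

0.02046 M

Step 1: For a first-order reaction: [H₂O₂] = [H₂O₂]₀ × e^(-kt)
Step 2: [H₂O₂] = 1.7 × e^(-0.34 × 13)
Step 3: [H₂O₂] = 1.7 × e^(-4.42)
Step 4: [H₂O₂] = 1.7 × 0.0120342 = 0.02046 M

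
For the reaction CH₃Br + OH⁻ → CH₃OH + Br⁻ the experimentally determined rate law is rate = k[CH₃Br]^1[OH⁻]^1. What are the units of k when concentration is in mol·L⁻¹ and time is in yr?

(mol·L⁻¹)⁻¹·yr⁻¹

Step 1: Overall order = 1 + 1 = 2.
Step 2: rate has units mol·L⁻¹·yr⁻¹; [CH₃Br]^1[OH⁻]^1 has units (mol·L⁻¹)^2.
Step 3: k = rate/([CH₃Br]^1[OH⁻]^1), so units of k = (mol·L⁻¹)^(1-2)·yr⁻¹ = (mol·L⁻¹)⁻¹·yr⁻¹.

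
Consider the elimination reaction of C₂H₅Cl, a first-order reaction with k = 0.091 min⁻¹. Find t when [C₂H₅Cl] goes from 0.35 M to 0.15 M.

9.311 min

Step 1: For first-order: t = ln([C₂H₅Cl]₀/[C₂H₅Cl])/k
Step 2: t = ln(0.35/0.15)/0.091
Step 3: t = ln(2.333)/0.091
Step 4: t = 0.8473/0.091 = 9.311 min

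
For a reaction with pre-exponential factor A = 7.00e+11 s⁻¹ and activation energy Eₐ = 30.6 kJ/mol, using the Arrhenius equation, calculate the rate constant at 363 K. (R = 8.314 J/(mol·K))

2.76e+07 s⁻¹

Step 1: Use the Arrhenius equation: k = A × exp(-Eₐ/RT)
Step 2: Convert Eₐ to J/mol: 30.6 kJ/mol = 30600 J/mol
Step 3: Calculate the exponent: -Eₐ/(RT) = -30600/(8.314 × 363) = -10.13923
Step 4: k = 7.00e+11 × exp(-10.13923)
Step 5: k = 7.00e+11 × 3.94992e-05 = 2.7649e+07 s⁻¹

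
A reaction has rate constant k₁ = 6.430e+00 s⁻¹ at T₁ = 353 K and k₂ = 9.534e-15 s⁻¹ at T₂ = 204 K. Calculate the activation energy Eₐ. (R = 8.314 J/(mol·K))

137.2 kJ/mol

Step 1: Use the two-temperature Arrhenius form: ln(k₂/k₁) = -Eₐ/R × (1/T₂ - 1/T₁)
Step 2: ln(k₂/k₁) = ln(9.534e-15/6.430e+00) = ln(1.48274e-15) = -34.1449
Step 3: 1/T₂ - 1/T₁ = 1/204 - 1/353 = 2.069100e-03 K⁻¹
Step 4: Eₐ = -R × ln(k₂/k₁) / (1/T₂ - 1/T₁) = -8.314 × -34.1449 / 2.069100e-03
Step 5: Eₐ = 1.3720e+05 J/mol = 137.2 kJ/mol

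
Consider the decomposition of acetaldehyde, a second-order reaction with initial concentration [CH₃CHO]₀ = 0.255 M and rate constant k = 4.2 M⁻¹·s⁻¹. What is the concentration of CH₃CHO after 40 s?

0.005817 M

Step 1: For a second-order reaction: 1/[CH₃CHO] = 1/[CH₃CHO]₀ + kt
Step 2: 1/[CH₃CHO] = 1/0.255 + 4.2 × 40
Step 3: 1/[CH₃CHO] = 3.922 + 168 = 171.9
Step 4: [CH₃CHO] = 1/171.9 = 0.005817 M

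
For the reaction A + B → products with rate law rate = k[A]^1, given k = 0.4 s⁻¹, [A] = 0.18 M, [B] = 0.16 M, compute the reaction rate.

0.072 M/s

Step 1: The rate law is rate = k[A]^1
Step 2: Note that the rate does not depend on [B] (zero order in B).
Step 3: rate = 0.4 × (0.18)^1 = 0.072 M/s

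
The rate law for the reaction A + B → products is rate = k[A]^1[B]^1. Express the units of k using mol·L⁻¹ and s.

(mol·L⁻¹)⁻¹·s⁻¹

Step 1: Overall order = 1 + 1 = 2.
Step 2: rate has units mol·L⁻¹·s⁻¹; [A]^1[B]^1 has units (mol·L⁻¹)^2.
Step 3: k = rate/([A]^1[B]^1), so units of k = (mol·L⁻¹)^(1-2)·s⁻¹ = (mol·L⁻¹)⁻¹·s⁻¹.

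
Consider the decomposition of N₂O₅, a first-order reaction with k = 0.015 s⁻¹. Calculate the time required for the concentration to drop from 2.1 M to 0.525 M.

92.42 s

Step 1: For first-order: t = ln([N₂O₅]₀/[N₂O₅])/k
Step 2: t = ln(2.1/0.525)/0.015
Step 3: t = ln(4)/0.015
Step 4: t = 1.386/0.015 = 92.42 s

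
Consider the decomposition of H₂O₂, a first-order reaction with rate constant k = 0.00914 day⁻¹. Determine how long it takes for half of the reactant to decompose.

75.84 day

Step 1: For a first-order reaction, t₁/₂ = ln(2)/k
Step 2: t₁/₂ = ln(2)/0.00914
Step 3: t₁/₂ = 0.6931/0.00914 = 75.84 day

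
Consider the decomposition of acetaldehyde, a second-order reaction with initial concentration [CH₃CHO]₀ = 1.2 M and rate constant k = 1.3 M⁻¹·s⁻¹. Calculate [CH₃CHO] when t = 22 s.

0.03398 M

Step 1: For a second-order reaction: 1/[CH₃CHO] = 1/[CH₃CHO]₀ + kt
Step 2: 1/[CH₃CHO] = 1/1.2 + 1.3 × 22
Step 3: 1/[CH₃CHO] = 0.8333 + 28.6 = 29.43
Step 4: [CH₃CHO] = 1/29.43 = 0.03398 M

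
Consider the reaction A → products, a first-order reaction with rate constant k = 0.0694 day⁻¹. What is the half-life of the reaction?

9.988 day

Step 1: For a first-order reaction, t₁/₂ = ln(2)/k
Step 2: t₁/₂ = ln(2)/0.0694
Step 3: t₁/₂ = 0.6931/0.0694 = 9.988 day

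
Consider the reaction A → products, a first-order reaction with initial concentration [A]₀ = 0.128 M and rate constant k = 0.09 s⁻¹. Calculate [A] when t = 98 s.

1.891e-05 M

Step 1: For a first-order reaction: [A] = [A]₀ × e^(-kt)
Step 2: [A] = 0.128 × e^(-0.09 × 98)
Step 3: [A] = 0.128 × e^(-8.82)
Step 4: [A] = 0.128 × 0.000147748 = 1.891e-05 M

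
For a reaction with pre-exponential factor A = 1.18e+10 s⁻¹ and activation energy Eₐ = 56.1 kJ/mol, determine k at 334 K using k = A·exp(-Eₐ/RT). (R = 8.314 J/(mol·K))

1.99e+01 s⁻¹

Step 1: Use the Arrhenius equation: k = A × exp(-Eₐ/RT)
Step 2: Convert Eₐ to J/mol: 56.1 kJ/mol = 56100 J/mol
Step 3: Calculate the exponent: -Eₐ/(RT) = -56100/(8.314 × 334) = -20.20256
Step 4: k = 1.18e+10 × exp(-20.20256)
Step 5: k = 1.18e+10 × 1.68322e-09 = 1.9862e+01 s⁻¹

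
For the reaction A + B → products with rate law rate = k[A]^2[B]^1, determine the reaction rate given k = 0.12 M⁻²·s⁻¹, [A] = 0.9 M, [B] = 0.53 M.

0.05152 M/s

Step 1: The rate law is rate = k[A]^2[B]^1
Step 2: Substitute: rate = 0.12 × (0.9)^2 × (0.53)^1
Step 3: rate = 0.12 × 0.81 × 0.53 = 0.051516 M/s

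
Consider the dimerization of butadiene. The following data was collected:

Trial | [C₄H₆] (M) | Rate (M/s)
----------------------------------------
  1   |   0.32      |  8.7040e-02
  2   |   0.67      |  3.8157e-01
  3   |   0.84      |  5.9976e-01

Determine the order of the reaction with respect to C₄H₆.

second order (2)

Step 1: Compare trials to find order n where rate₂/rate₁ = ([C₄H₆]₂/[C₄H₆]₁)^n
Step 2: rate₂/rate₁ = 3.8157e-01/8.7040e-02 = 4.384
Step 3: [C₄H₆]₂/[C₄H₆]₁ = 0.67/0.32 = 2.094
Step 4: n = ln(4.384)/ln(2.094) = 2.00 ≈ 2
Step 5: The reaction is second order in C₄H₆.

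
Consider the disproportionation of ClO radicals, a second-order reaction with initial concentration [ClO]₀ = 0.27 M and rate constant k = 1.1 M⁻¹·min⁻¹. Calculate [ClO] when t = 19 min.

0.04064 M

Step 1: For a second-order reaction: 1/[ClO] = 1/[ClO]₀ + kt
Step 2: 1/[ClO] = 1/0.27 + 1.1 × 19
Step 3: 1/[ClO] = 3.704 + 20.9 = 24.6
Step 4: [ClO] = 1/24.6 = 0.04064 M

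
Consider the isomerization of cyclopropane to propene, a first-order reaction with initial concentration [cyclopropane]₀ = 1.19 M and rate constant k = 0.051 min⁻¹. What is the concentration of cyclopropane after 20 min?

0.4291 M

Step 1: For a first-order reaction: [cyclopropane] = [cyclopropane]₀ × e^(-kt)
Step 2: [cyclopropane] = 1.19 × e^(-0.051 × 20)
Step 3: [cyclopropane] = 1.19 × e^(-1.02)
Step 4: [cyclopropane] = 1.19 × 0.360595 = 0.4291 M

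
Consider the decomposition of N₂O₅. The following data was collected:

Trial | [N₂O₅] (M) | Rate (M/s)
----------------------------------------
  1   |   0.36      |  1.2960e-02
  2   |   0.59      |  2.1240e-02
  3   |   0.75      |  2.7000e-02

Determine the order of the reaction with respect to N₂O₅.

first order (1)

Step 1: Compare trials to find order n where rate₂/rate₁ = ([N₂O₅]₂/[N₂O₅]₁)^n
Step 2: rate₂/rate₁ = 2.1240e-02/1.2960e-02 = 1.639
Step 3: [N₂O₅]₂/[N₂O₅]₁ = 0.59/0.36 = 1.639
Step 4: n = ln(1.639)/ln(1.639) = 1.00 ≈ 1
Step 5: The reaction is first order in N₂O₅.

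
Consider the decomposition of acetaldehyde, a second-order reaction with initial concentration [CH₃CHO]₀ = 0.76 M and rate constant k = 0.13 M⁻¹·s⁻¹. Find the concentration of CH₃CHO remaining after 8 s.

0.4245 M

Step 1: For a second-order reaction: 1/[CH₃CHO] = 1/[CH₃CHO]₀ + kt
Step 2: 1/[CH₃CHO] = 1/0.76 + 0.13 × 8
Step 3: 1/[CH₃CHO] = 1.316 + 1.04 = 2.356
Step 4: [CH₃CHO] = 1/2.356 = 0.4245 M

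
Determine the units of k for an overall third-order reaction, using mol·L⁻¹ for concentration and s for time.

(mol·L⁻¹)⁻²·s⁻¹

Step 1: For overall order n, rate = k × (concentration)^n.
Step 2: Rate has units mol·L⁻¹·s⁻¹; concentration term has units (mol·L⁻¹)^3.
Step 3: k = rate / (concentration)^n, so units of k = (mol·L⁻¹)^(1-3)·s⁻¹ = (mol·L⁻¹)⁻²·s⁻¹.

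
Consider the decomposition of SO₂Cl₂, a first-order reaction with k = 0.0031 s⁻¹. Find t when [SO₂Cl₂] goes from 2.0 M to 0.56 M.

410.6 s

Step 1: For first-order: t = ln([SO₂Cl₂]₀/[SO₂Cl₂])/k
Step 2: t = ln(2.0/0.56)/0.0031
Step 3: t = ln(3.571)/0.0031
Step 4: t = 1.273/0.0031 = 410.6 s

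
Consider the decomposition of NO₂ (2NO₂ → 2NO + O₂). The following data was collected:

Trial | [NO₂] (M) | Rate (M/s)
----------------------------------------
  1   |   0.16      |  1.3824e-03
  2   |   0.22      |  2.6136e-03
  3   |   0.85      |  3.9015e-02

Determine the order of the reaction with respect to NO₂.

second order (2)

Step 1: Compare trials to find order n where rate₂/rate₁ = ([NO₂]₂/[NO₂]₁)^n
Step 2: rate₂/rate₁ = 2.6136e-03/1.3824e-03 = 1.891
Step 3: [NO₂]₂/[NO₂]₁ = 0.22/0.16 = 1.375
Step 4: n = ln(1.891)/ln(1.375) = 2.00 ≈ 2
Step 5: The reaction is second order in NO₂.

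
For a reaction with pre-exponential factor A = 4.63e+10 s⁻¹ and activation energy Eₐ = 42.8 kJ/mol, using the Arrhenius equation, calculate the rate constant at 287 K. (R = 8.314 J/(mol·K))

7.51e+02 s⁻¹

Step 1: Use the Arrhenius equation: k = A × exp(-Eₐ/RT)
Step 2: Convert Eₐ to J/mol: 42.8 kJ/mol = 42800 J/mol
Step 3: Calculate the exponent: -Eₐ/(RT) = -42800/(8.314 × 287) = -17.93708
Step 4: k = 4.63e+10 × exp(-17.93708)
Step 5: k = 4.63e+10 × 1.62190e-08 = 7.5094e+02 s⁻¹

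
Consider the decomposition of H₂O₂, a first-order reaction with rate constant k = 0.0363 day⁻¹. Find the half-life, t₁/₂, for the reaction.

19.09 day

Step 1: For a first-order reaction, t₁/₂ = ln(2)/k
Step 2: t₁/₂ = ln(2)/0.0363
Step 3: t₁/₂ = 0.6931/0.0363 = 19.09 day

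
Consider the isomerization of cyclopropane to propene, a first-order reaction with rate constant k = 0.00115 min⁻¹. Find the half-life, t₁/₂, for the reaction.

602.7 min

Step 1: For a first-order reaction, t₁/₂ = ln(2)/k
Step 2: t₁/₂ = ln(2)/0.00115
Step 3: t₁/₂ = 0.6931/0.00115 = 602.7 min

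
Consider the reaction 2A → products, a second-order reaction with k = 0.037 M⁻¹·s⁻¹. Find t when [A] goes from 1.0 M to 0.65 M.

14.55 s

Step 1: For second-order: t = (1/[A] - 1/[A]₀)/k
Step 2: t = (1/0.65 - 1/1.0)/0.037
Step 3: t = (1.538 - 1)/0.037
Step 4: t = 0.5385/0.037 = 14.55 s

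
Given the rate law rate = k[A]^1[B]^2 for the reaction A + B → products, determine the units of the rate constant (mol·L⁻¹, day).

(mol·L⁻¹)⁻²·day⁻¹

Step 1: Overall order = 1 + 2 = 3.
Step 2: rate has units mol·L⁻¹·day⁻¹; [A]^1[B]^2 has units (mol·L⁻¹)^3.
Step 3: k = rate/([A]^1[B]^2), so units of k = (mol·L⁻¹)^(1-3)·day⁻¹ = (mol·L⁻¹)⁻²·day⁻¹.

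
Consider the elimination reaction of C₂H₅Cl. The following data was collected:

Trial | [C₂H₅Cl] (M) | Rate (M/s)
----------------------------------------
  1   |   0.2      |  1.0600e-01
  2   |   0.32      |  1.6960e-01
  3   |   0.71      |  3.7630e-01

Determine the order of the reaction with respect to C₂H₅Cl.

first order (1)

Step 1: Compare trials to find order n where rate₂/rate₁ = ([C₂H₅Cl]₂/[C₂H₅Cl]₁)^n
Step 2: rate₂/rate₁ = 1.6960e-01/1.0600e-01 = 1.6
Step 3: [C₂H₅Cl]₂/[C₂H₅Cl]₁ = 0.32/0.2 = 1.6
Step 4: n = ln(1.6)/ln(1.6) = 1.00 ≈ 1
Step 5: The reaction is first order in C₂H₅Cl.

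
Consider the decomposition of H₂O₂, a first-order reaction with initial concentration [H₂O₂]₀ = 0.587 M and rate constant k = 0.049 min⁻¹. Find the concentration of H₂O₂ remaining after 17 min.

0.2552 M

Step 1: For a first-order reaction: [H₂O₂] = [H₂O₂]₀ × e^(-kt)
Step 2: [H₂O₂] = 0.587 × e^(-0.049 × 17)
Step 3: [H₂O₂] = 0.587 × e^(-0.833)
Step 4: [H₂O₂] = 0.587 × 0.434743 = 0.2552 M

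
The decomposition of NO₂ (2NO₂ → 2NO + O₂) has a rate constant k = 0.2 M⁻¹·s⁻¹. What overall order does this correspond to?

second order (2)

Step 1: The units of k for an nth-order reaction are (concentration)^(1-n)·(time)⁻¹.
Step 2: Here k has units M⁻¹·s⁻¹, so the concentration exponent is -1.
Step 3: 1 - n = -1 ⇒ n = 2. The reaction is second order.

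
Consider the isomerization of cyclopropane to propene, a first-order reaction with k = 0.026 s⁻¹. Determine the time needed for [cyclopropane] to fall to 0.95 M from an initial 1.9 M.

26.66 s

Step 1: For first-order: t = ln([cyclopropane]₀/[cyclopropane])/k
Step 2: t = ln(1.9/0.95)/0.026
Step 3: t = ln(2)/0.026
Step 4: t = 0.6931/0.026 = 26.66 s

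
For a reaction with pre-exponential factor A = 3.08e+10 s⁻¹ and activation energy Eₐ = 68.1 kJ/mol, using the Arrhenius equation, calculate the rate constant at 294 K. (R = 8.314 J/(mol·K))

2.45e-02 s⁻¹

Step 1: Use the Arrhenius equation: k = A × exp(-Eₐ/RT)
Step 2: Convert Eₐ to J/mol: 68.1 kJ/mol = 68100 J/mol
Step 3: Calculate the exponent: -Eₐ/(RT) = -68100/(8.314 × 294) = -27.86055
Step 4: k = 3.08e+10 × exp(-27.86055)
Step 5: k = 3.08e+10 × 7.94908e-13 = 2.4483e-02 s⁻¹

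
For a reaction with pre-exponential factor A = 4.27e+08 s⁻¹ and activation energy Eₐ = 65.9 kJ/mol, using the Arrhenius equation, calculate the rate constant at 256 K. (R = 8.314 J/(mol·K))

1.53e-05 s⁻¹

Step 1: Use the Arrhenius equation: k = A × exp(-Eₐ/RT)
Step 2: Convert Eₐ to J/mol: 65.9 kJ/mol = 65900 J/mol
Step 3: Calculate the exponent: -Eₐ/(RT) = -65900/(8.314 × 256) = -30.96246
Step 4: k = 4.27e+08 × exp(-30.96246)
Step 5: k = 4.27e+08 × 3.57416e-14 = 1.5262e-05 s⁻¹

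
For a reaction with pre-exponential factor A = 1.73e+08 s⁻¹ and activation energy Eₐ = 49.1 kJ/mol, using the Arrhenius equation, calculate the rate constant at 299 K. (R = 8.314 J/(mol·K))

4.57e-01 s⁻¹

Step 1: Use the Arrhenius equation: k = A × exp(-Eₐ/RT)
Step 2: Convert Eₐ to J/mol: 49.1 kJ/mol = 49100 J/mol
Step 3: Calculate the exponent: -Eₐ/(RT) = -49100/(8.314 × 299) = -19.75151
Step 4: k = 1.73e+08 × exp(-19.75151)
Step 5: k = 1.73e+08 × 2.64258e-09 = 4.5717e-01 s⁻¹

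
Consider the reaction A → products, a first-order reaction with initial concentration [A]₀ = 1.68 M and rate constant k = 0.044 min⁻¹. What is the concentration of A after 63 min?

0.1051 M

Step 1: For a first-order reaction: [A] = [A]₀ × e^(-kt)
Step 2: [A] = 1.68 × e^(-0.044 × 63)
Step 3: [A] = 1.68 × e^(-2.772)
Step 4: [A] = 1.68 × 0.0625368 = 0.1051 M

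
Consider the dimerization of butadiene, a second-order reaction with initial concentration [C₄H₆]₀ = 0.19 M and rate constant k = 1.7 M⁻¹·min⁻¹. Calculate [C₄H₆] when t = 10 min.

0.04492 M

Step 1: For a second-order reaction: 1/[C₄H₆] = 1/[C₄H₆]₀ + kt
Step 2: 1/[C₄H₆] = 1/0.19 + 1.7 × 10
Step 3: 1/[C₄H₆] = 5.263 + 17 = 22.26
Step 4: [C₄H₆] = 1/22.26 = 0.04492 M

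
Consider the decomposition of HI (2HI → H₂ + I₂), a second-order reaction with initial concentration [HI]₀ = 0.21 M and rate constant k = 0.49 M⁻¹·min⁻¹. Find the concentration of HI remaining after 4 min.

0.1488 M

Step 1: For a second-order reaction: 1/[HI] = 1/[HI]₀ + kt
Step 2: 1/[HI] = 1/0.21 + 0.49 × 4
Step 3: 1/[HI] = 4.762 + 1.96 = 6.722
Step 4: [HI] = 1/6.722 = 0.1488 M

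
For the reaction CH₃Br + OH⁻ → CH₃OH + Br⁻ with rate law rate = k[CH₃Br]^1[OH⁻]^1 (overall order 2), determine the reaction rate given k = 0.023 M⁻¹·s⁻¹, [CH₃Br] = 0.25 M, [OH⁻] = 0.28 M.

0.00161 M/s

Step 1: The rate law is rate = k[CH₃Br]^1[OH⁻]^1, overall order = 1+1 = 2
Step 2: Substitute values: rate = 0.023 × (0.25)^1 × (0.28)^1
Step 3: rate = 0.023 × 0.25 × 0.28 = 0.00161 M/s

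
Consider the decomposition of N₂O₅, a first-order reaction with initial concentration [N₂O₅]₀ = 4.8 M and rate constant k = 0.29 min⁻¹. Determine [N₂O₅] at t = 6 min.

0.8425 M

Step 1: For a first-order reaction: [N₂O₅] = [N₂O₅]₀ × e^(-kt)
Step 2: [N₂O₅] = 4.8 × e^(-0.29 × 6)
Step 3: [N₂O₅] = 4.8 × e^(-1.74)
Step 4: [N₂O₅] = 4.8 × 0.17552 = 0.8425 M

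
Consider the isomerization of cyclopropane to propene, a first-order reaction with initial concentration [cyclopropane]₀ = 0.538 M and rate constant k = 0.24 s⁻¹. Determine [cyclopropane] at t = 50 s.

3.306e-06 M

Step 1: For a first-order reaction: [cyclopropane] = [cyclopropane]₀ × e^(-kt)
Step 2: [cyclopropane] = 0.538 × e^(-0.24 × 50)
Step 3: [cyclopropane] = 0.538 × e^(-12)
Step 4: [cyclopropane] = 0.538 × 6.14421e-06 = 3.306e-06 M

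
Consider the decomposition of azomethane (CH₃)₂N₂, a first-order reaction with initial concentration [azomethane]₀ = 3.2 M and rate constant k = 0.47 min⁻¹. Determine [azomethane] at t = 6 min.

0.1907 M

Step 1: For a first-order reaction: [azomethane] = [azomethane]₀ × e^(-kt)
Step 2: [azomethane] = 3.2 × e^(-0.47 × 6)
Step 3: [azomethane] = 3.2 × e^(-2.82)
Step 4: [azomethane] = 3.2 × 0.0596059 = 0.1907 M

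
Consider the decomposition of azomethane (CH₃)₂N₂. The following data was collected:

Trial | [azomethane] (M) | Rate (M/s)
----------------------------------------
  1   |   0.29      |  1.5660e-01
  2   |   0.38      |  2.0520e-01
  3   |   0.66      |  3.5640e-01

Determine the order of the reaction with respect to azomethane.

first order (1)

Step 1: Compare trials to find order n where rate₂/rate₁ = ([azomethane]₂/[azomethane]₁)^n
Step 2: rate₂/rate₁ = 2.0520e-01/1.5660e-01 = 1.31
Step 3: [azomethane]₂/[azomethane]₁ = 0.38/0.29 = 1.31
Step 4: n = ln(1.31)/ln(1.31) = 1.00 ≈ 1
Step 5: The reaction is first order in azomethane.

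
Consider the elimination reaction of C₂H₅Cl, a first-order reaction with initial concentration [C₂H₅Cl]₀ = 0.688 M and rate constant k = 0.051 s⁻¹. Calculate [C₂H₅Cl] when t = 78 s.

0.01288 M

Step 1: For a first-order reaction: [C₂H₅Cl] = [C₂H₅Cl]₀ × e^(-kt)
Step 2: [C₂H₅Cl] = 0.688 × e^(-0.051 × 78)
Step 3: [C₂H₅Cl] = 0.688 × e^(-3.978)
Step 4: [C₂H₅Cl] = 0.688 × 0.018723 = 0.01288 M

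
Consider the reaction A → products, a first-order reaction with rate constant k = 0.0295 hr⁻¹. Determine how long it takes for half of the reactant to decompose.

23.5 hr

Step 1: For a first-order reaction, t₁/₂ = ln(2)/k
Step 2: t₁/₂ = ln(2)/0.0295
Step 3: t₁/₂ = 0.6931/0.0295 = 23.5 hr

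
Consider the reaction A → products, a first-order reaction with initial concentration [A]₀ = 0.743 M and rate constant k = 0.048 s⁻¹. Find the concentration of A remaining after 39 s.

0.1143 M

Step 1: For a first-order reaction: [A] = [A]₀ × e^(-kt)
Step 2: [A] = 0.743 × e^(-0.048 × 39)
Step 3: [A] = 0.743 × e^(-1.872)
Step 4: [A] = 0.743 × 0.153816 = 0.1143 M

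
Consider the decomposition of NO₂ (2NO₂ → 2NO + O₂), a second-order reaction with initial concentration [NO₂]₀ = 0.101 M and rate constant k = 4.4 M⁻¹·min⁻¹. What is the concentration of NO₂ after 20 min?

0.01021 M

Step 1: For a second-order reaction: 1/[NO₂] = 1/[NO₂]₀ + kt
Step 2: 1/[NO₂] = 1/0.101 + 4.4 × 20
Step 3: 1/[NO₂] = 9.901 + 88 = 97.9
Step 4: [NO₂] = 1/97.9 = 0.01021 M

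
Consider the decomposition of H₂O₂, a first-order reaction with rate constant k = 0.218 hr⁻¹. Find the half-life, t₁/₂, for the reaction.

3.18 hr

Step 1: For a first-order reaction, t₁/₂ = ln(2)/k
Step 2: t₁/₂ = ln(2)/0.218
Step 3: t₁/₂ = 0.6931/0.218 = 3.18 hr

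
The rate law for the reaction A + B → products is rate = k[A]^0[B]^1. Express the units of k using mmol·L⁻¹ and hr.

hr⁻¹

Step 1: Overall order = 0 + 1 = 1.
Step 2: rate has units mmol·L⁻¹·hr⁻¹; [A]^0[B]^1 has units (mmol·L⁻¹)^1.
Step 3: k = rate/([A]^0[B]^1), so units of k = (mmol·L⁻¹)^(1-1)·hr⁻¹ = hr⁻¹.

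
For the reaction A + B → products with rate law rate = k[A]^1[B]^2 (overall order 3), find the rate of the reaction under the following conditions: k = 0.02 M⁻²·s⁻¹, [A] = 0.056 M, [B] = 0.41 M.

0.0001883 M/s

Step 1: The rate law is rate = k[A]^1[B]^2, overall order = 1+2 = 3
Step 2: Substitute values: rate = 0.02 × (0.056)^1 × (0.41)^2
Step 3: rate = 0.02 × 0.056 × 0.1681 = 0.000188272 M/s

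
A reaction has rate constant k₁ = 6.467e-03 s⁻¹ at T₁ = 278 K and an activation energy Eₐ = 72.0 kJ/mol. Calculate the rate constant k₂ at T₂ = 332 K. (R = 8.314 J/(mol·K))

1.026e+00 s⁻¹

Step 1: Use the two-temperature Arrhenius form: ln(k₂/k₁) = -Eₐ/R × (1/T₂ - 1/T₁)
Step 2: Convert Eₐ to J/mol: 72.0 kJ/mol = 72000 J/mol
Step 3: 1/T₂ - 1/T₁ = 1/332 - 1/278 = -5.850741e-04 K⁻¹
Step 4: ln(k₂/k₁) = -72000/8.314 × -5.850741e-04 = 5.06680
Step 5: k₂ = k₁ × exp(5.06680) = 6.467e-03 × 1.58666e+02 = 1.026e+00 s⁻¹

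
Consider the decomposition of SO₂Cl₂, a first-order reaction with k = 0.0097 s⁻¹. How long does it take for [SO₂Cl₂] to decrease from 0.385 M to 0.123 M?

117.6 s

Step 1: For first-order: t = ln([SO₂Cl₂]₀/[SO₂Cl₂])/k
Step 2: t = ln(0.385/0.123)/0.0097
Step 3: t = ln(3.13)/0.0097
Step 4: t = 1.141/0.0097 = 117.6 s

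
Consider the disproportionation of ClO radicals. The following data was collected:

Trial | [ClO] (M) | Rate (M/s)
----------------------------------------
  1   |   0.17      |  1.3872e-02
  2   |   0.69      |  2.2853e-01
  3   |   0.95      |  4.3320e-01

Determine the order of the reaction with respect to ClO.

second order (2)

Step 1: Compare trials to find order n where rate₂/rate₁ = ([ClO]₂/[ClO]₁)^n
Step 2: rate₂/rate₁ = 2.2853e-01/1.3872e-02 = 16.47
Step 3: [ClO]₂/[ClO]₁ = 0.69/0.17 = 4.059
Step 4: n = ln(16.47)/ln(4.059) = 2.00 ≈ 2
Step 5: The reaction is second order in ClO.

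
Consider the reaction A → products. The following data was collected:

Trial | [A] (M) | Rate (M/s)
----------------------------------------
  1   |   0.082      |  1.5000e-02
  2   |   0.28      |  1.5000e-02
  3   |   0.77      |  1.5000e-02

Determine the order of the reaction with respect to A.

zeroth order (0)

Step 1: Compare trials - when concentration changes, rate stays constant.
Step 2: rate₂/rate₁ = 1.5000e-02/1.5000e-02 = 1
Step 3: [A]₂/[A]₁ = 0.28/0.082 = 3.415
Step 4: Since rate ratio ≈ (conc ratio)^0, the reaction is zeroth order.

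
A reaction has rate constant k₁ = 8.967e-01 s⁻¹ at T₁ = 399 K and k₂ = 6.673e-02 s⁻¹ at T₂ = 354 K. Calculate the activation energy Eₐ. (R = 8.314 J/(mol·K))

67.8 kJ/mol

Step 1: Use the two-temperature Arrhenius form: ln(k₂/k₁) = -Eₐ/R × (1/T₂ - 1/T₁)
Step 2: ln(k₂/k₁) = ln(6.673e-02/8.967e-01) = ln(0.0744173) = -2.59807
Step 3: 1/T₂ - 1/T₁ = 1/354 - 1/399 = 3.185931e-04 K⁻¹
Step 4: Eₐ = -R × ln(k₂/k₁) / (1/T₂ - 1/T₁) = -8.314 × -2.59807 / 3.185931e-04
Step 5: Eₐ = 6.7799e+04 J/mol = 67.8 kJ/mol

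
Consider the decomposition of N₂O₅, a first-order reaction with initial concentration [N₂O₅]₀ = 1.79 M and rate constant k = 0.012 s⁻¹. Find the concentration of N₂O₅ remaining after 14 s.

1.513 M

Step 1: For a first-order reaction: [N₂O₅] = [N₂O₅]₀ × e^(-kt)
Step 2: [N₂O₅] = 1.79 × e^(-0.012 × 14)
Step 3: [N₂O₅] = 1.79 × e^(-0.168)
Step 4: [N₂O₅] = 1.79 × 0.845354 = 1.513 M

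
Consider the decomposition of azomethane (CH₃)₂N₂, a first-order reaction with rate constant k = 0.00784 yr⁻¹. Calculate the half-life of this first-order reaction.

88.41 yr

Step 1: For a first-order reaction, t₁/₂ = ln(2)/k
Step 2: t₁/₂ = ln(2)/0.00784
Step 3: t₁/₂ = 0.6931/0.00784 = 88.41 yr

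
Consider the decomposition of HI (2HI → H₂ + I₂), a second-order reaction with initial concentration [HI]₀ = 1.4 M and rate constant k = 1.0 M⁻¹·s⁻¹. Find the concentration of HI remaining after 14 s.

0.06796 M

Step 1: For a second-order reaction: 1/[HI] = 1/[HI]₀ + kt
Step 2: 1/[HI] = 1/1.4 + 1.0 × 14
Step 3: 1/[HI] = 0.7143 + 14 = 14.71
Step 4: [HI] = 1/14.71 = 0.06796 M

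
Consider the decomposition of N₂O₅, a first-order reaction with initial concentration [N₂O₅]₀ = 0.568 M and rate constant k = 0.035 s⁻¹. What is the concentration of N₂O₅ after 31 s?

0.1919 M

Step 1: For a first-order reaction: [N₂O₅] = [N₂O₅]₀ × e^(-kt)
Step 2: [N₂O₅] = 0.568 × e^(-0.035 × 31)
Step 3: [N₂O₅] = 0.568 × e^(-1.085)
Step 4: [N₂O₅] = 0.568 × 0.337902 = 0.1919 M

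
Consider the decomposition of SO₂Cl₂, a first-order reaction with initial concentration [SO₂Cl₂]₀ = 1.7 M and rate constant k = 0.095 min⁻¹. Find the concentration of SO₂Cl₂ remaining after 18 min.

0.3075 M

Step 1: For a first-order reaction: [SO₂Cl₂] = [SO₂Cl₂]₀ × e^(-kt)
Step 2: [SO₂Cl₂] = 1.7 × e^(-0.095 × 18)
Step 3: [SO₂Cl₂] = 1.7 × e^(-1.71)
Step 4: [SO₂Cl₂] = 1.7 × 0.180866 = 0.3075 M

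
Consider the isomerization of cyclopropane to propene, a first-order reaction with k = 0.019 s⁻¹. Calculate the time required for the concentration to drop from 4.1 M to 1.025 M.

72.96 s

Step 1: For first-order: t = ln([cyclopropane]₀/[cyclopropane])/k
Step 2: t = ln(4.1/1.025)/0.019
Step 3: t = ln(4)/0.019
Step 4: t = 1.386/0.019 = 72.96 s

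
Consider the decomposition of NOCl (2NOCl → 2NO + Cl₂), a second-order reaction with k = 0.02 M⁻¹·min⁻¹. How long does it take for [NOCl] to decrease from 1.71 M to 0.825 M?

31.37 min

Step 1: For second-order: t = (1/[NOCl] - 1/[NOCl]₀)/k
Step 2: t = (1/0.825 - 1/1.71)/0.02
Step 3: t = (1.212 - 0.5848)/0.02
Step 4: t = 0.6273/0.02 = 31.37 min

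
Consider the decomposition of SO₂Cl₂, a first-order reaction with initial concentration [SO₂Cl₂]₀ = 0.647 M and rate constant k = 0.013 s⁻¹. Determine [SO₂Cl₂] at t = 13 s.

0.5464 M

Step 1: For a first-order reaction: [SO₂Cl₂] = [SO₂Cl₂]₀ × e^(-kt)
Step 2: [SO₂Cl₂] = 0.647 × e^(-0.013 × 13)
Step 3: [SO₂Cl₂] = 0.647 × e^(-0.169)
Step 4: [SO₂Cl₂] = 0.647 × 0.844509 = 0.5464 M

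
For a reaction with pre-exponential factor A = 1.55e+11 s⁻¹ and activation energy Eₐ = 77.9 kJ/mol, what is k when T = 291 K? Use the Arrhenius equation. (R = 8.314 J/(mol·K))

1.61e-03 s⁻¹

Step 1: Use the Arrhenius equation: k = A × exp(-Eₐ/RT)
Step 2: Convert Eₐ to J/mol: 77.9 kJ/mol = 77900 J/mol
Step 3: Calculate the exponent: -Eₐ/(RT) = -77900/(8.314 × 291) = -32.19841
Step 4: k = 1.55e+11 × exp(-32.19841)
Step 5: k = 1.55e+11 × 1.03850e-14 = 1.6097e-03 s⁻¹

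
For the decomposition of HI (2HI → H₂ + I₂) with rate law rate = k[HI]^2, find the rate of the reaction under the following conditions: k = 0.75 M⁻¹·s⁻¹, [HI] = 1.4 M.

1.47 M/s

Step 1: Identify the rate law: rate = k[HI]^2
Step 2: Substitute values: rate = 0.75 × (1.4)^2
Step 3: Calculate: rate = 0.75 × 1.96 = 1.47 M/s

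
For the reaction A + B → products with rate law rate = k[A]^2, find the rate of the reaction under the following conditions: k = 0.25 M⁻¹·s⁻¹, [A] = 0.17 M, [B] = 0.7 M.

0.007225 M/s

Step 1: The rate law is rate = k[A]^2
Step 2: Note that the rate does not depend on [B] (zero order in B).
Step 3: rate = 0.25 × (0.17)^2 = 0.007225 M/s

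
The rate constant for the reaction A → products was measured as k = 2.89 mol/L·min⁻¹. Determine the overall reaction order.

zeroth order (0)

Step 1: The units of k for an nth-order reaction are (concentration)^(1-n)·(time)⁻¹.
Step 2: Here k has units mol/L·min⁻¹, so the concentration exponent is 1.
Step 3: 1 - n = 1 ⇒ n = 0. The reaction is zeroth order.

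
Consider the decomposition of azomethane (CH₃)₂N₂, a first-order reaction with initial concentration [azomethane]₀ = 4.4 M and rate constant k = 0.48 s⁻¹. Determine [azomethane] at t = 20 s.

0.000298 M

Step 1: For a first-order reaction: [azomethane] = [azomethane]₀ × e^(-kt)
Step 2: [azomethane] = 4.4 × e^(-0.48 × 20)
Step 3: [azomethane] = 4.4 × e^(-9.6)
Step 4: [azomethane] = 4.4 × 6.77287e-05 = 0.000298 M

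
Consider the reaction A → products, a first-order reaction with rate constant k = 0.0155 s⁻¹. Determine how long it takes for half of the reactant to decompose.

44.72 s

Step 1: For a first-order reaction, t₁/₂ = ln(2)/k
Step 2: t₁/₂ = ln(2)/0.0155
Step 3: t₁/₂ = 0.6931/0.0155 = 44.72 s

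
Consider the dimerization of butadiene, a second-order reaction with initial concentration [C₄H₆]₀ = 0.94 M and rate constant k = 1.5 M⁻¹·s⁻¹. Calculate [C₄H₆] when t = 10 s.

0.06225 M

Step 1: For a second-order reaction: 1/[C₄H₆] = 1/[C₄H₆]₀ + kt
Step 2: 1/[C₄H₆] = 1/0.94 + 1.5 × 10
Step 3: 1/[C₄H₆] = 1.064 + 15 = 16.06
Step 4: [C₄H₆] = 1/16.06 = 0.06225 M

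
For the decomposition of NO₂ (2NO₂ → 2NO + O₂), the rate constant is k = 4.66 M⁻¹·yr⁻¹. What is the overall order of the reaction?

second order (2)

Step 1: The units of k for an nth-order reaction are (concentration)^(1-n)·(time)⁻¹.
Step 2: Here k has units M⁻¹·yr⁻¹, so the concentration exponent is -1.
Step 3: 1 - n = -1 ⇒ n = 2. The reaction is second order.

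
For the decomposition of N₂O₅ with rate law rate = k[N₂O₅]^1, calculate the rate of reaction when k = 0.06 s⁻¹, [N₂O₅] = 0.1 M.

0.006 M/s

Step 1: Identify the rate law: rate = k[N₂O₅]^1
Step 2: Substitute values: rate = 0.06 × (0.1)^1
Step 3: Calculate: rate = 0.06 × 0.1 = 0.006 M/s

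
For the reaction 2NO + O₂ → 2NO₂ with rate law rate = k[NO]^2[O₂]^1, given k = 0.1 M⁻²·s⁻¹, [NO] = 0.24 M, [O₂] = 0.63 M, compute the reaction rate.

0.003629 M/s

Step 1: The rate law is rate = k[NO]^2[O₂]^1
Step 2: Substitute: rate = 0.1 × (0.24)^2 × (0.63)^1
Step 3: rate = 0.1 × 0.0576 × 0.63 = 0.0036288 M/s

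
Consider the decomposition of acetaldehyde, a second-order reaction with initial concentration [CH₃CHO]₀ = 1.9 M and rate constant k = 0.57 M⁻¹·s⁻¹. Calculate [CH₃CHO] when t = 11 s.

0.1471 M

Step 1: For a second-order reaction: 1/[CH₃CHO] = 1/[CH₃CHO]₀ + kt
Step 2: 1/[CH₃CHO] = 1/1.9 + 0.57 × 11
Step 3: 1/[CH₃CHO] = 0.5263 + 6.27 = 6.796
Step 4: [CH₃CHO] = 1/6.796 = 0.1471 M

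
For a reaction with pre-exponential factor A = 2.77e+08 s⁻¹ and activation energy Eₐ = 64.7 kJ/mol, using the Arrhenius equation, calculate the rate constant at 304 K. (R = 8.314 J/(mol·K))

2.11e-03 s⁻¹

Step 1: Use the Arrhenius equation: k = A × exp(-Eₐ/RT)
Step 2: Convert Eₐ to J/mol: 64.7 kJ/mol = 64700 J/mol
Step 3: Calculate the exponent: -Eₐ/(RT) = -64700/(8.314 × 304) = -25.59886
Step 4: k = 2.77e+08 × exp(-25.59886)
Step 5: k = 2.77e+08 × 7.63056e-12 = 2.1137e-03 s⁻¹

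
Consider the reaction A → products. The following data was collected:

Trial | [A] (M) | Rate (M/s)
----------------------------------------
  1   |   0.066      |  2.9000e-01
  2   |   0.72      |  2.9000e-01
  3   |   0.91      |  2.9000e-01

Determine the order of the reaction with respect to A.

zeroth order (0)

Step 1: Compare trials - when concentration changes, rate stays constant.
Step 2: rate₂/rate₁ = 2.9000e-01/2.9000e-01 = 1
Step 3: [A]₂/[A]₁ = 0.72/0.066 = 10.91
Step 4: Since rate ratio ≈ (conc ratio)^0, the reaction is zeroth order.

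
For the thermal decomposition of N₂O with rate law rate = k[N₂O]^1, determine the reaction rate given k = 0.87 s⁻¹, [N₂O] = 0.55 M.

0.4785 M/s

Step 1: Identify the rate law: rate = k[N₂O]^1
Step 2: Substitute values: rate = 0.87 × (0.55)^1
Step 3: Calculate: rate = 0.87 × 0.55 = 0.4785 M/s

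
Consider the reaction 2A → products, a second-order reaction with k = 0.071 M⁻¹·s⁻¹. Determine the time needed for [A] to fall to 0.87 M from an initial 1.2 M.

4.452 s

Step 1: For second-order: t = (1/[A] - 1/[A]₀)/k
Step 2: t = (1/0.87 - 1/1.2)/0.071
Step 3: t = (1.149 - 0.8333)/0.071
Step 4: t = 0.3161/0.071 = 4.452 s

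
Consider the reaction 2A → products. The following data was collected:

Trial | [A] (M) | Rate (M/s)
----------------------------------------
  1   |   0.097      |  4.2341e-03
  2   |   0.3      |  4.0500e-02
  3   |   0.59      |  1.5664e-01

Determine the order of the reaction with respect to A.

second order (2)

Step 1: Compare trials to find order n where rate₂/rate₁ = ([A]₂/[A]₁)^n
Step 2: rate₂/rate₁ = 4.0500e-02/4.2341e-03 = 9.565
Step 3: [A]₂/[A]₁ = 0.3/0.097 = 3.093
Step 4: n = ln(9.565)/ln(3.093) = 2.00 ≈ 2
Step 5: The reaction is second order in A.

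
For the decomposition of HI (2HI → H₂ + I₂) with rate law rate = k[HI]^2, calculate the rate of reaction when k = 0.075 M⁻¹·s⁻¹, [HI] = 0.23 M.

0.003967 M/s

Step 1: Identify the rate law: rate = k[HI]^2
Step 2: Substitute values: rate = 0.075 × (0.23)^2
Step 3: Calculate: rate = 0.075 × 0.0529 = 0.0039675 M/s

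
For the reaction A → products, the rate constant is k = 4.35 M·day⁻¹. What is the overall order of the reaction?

zeroth order (0)

Step 1: The units of k for an nth-order reaction are (concentration)^(1-n)·(time)⁻¹.
Step 2: Here k has units M·day⁻¹, so the concentration exponent is 1.
Step 3: 1 - n = 1 ⇒ n = 0. The reaction is zeroth order.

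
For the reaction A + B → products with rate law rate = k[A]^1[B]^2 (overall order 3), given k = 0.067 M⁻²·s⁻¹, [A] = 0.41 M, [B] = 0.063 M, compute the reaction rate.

0.000109 M/s

Step 1: The rate law is rate = k[A]^1[B]^2, overall order = 1+2 = 3
Step 2: Substitute values: rate = 0.067 × (0.41)^1 × (0.063)^2
Step 3: rate = 0.067 × 0.41 × 0.003969 = 0.000109028 M/s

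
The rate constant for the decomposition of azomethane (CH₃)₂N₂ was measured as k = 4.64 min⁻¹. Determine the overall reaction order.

first order (1)

Step 1: The units of k for an nth-order reaction are (concentration)^(1-n)·(time)⁻¹.
Step 2: Here k has units min⁻¹, so the concentration exponent is 0.
Step 3: 1 - n = 0 ⇒ n = 1. The reaction is first order.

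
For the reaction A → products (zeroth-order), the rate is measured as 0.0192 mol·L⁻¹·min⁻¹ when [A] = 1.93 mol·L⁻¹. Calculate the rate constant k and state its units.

0.0192 mol·L⁻¹·min⁻¹

Step 1: For a zeroth-order reaction, rate = k (independent of concentration).
Step 2: k = rate = 0.0192 mol·L⁻¹·min⁻¹.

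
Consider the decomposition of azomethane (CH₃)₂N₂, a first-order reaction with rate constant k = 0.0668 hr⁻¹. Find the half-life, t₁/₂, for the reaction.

10.38 hr

Step 1: For a first-order reaction, t₁/₂ = ln(2)/k
Step 2: t₁/₂ = ln(2)/0.0668
Step 3: t₁/₂ = 0.6931/0.0668 = 10.38 hr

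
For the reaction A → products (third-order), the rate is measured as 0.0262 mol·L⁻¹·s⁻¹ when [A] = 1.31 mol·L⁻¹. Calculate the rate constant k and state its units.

0.01165 (mol·L⁻¹)⁻²·s⁻¹

Step 1: rate = k[A]^3, so k = rate / [A]^3.
Step 2: k = 0.0262 / (1.31)^3 = 0.0262 / 2.248.
Step 3: k = 0.01165 (mol·L⁻¹)⁻²·s⁻¹.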